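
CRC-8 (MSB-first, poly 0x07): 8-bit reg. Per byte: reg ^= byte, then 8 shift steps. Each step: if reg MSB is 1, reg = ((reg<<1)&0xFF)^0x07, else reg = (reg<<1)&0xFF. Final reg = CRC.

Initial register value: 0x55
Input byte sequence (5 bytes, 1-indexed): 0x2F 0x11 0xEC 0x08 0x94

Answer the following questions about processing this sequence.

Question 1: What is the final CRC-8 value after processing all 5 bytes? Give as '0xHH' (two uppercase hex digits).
After byte 1 (0x2F): reg=0x61
After byte 2 (0x11): reg=0x57
After byte 3 (0xEC): reg=0x28
After byte 4 (0x08): reg=0xE0
After byte 5 (0x94): reg=0x4B

Answer: 0x4B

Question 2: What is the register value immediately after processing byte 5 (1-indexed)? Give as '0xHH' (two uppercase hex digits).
After byte 1 (0x2F): reg=0x61
After byte 2 (0x11): reg=0x57
After byte 3 (0xEC): reg=0x28
After byte 4 (0x08): reg=0xE0
After byte 5 (0x94): reg=0x4B

Answer: 0x4B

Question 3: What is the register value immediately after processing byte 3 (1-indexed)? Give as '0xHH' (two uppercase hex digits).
After byte 1 (0x2F): reg=0x61
After byte 2 (0x11): reg=0x57
After byte 3 (0xEC): reg=0x28

Answer: 0x28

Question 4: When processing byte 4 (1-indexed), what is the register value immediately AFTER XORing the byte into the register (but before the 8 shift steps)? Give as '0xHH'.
Answer: 0x20

Derivation:
Register before byte 4: 0x28
Byte 4: 0x08
0x28 XOR 0x08 = 0x20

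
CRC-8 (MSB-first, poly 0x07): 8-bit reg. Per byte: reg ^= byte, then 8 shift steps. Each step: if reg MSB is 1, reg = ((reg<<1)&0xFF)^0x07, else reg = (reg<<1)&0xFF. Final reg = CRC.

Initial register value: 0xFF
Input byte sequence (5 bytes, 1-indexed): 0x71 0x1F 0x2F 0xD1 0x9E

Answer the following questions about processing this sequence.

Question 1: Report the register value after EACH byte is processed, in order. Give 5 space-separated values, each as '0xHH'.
0xA3 0x3D 0x7E 0x44 0x08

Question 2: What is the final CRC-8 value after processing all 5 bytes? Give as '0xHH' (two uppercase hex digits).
After byte 1 (0x71): reg=0xA3
After byte 2 (0x1F): reg=0x3D
After byte 3 (0x2F): reg=0x7E
After byte 4 (0xD1): reg=0x44
After byte 5 (0x9E): reg=0x08

Answer: 0x08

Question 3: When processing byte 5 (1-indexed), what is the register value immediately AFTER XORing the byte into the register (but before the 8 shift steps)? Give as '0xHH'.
Answer: 0xDA

Derivation:
Register before byte 5: 0x44
Byte 5: 0x9E
0x44 XOR 0x9E = 0xDA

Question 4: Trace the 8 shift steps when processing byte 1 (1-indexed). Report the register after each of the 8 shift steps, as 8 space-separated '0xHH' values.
Register before byte 1: 0xFF
After XOR with byte 0x71: 0x8E

Answer: 0x1B 0x36 0x6C 0xD8 0xB7 0x69 0xD2 0xA3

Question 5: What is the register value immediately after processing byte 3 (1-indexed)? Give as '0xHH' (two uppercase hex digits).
After byte 1 (0x71): reg=0xA3
After byte 2 (0x1F): reg=0x3D
After byte 3 (0x2F): reg=0x7E

Answer: 0x7E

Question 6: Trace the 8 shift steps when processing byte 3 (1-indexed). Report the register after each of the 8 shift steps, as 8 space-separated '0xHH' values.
After byte 1 (0x71): reg=0xA3
After byte 2 (0x1F): reg=0x3D
Register before byte 3: 0x3D
After XOR with byte 0x2F: 0x12

Answer: 0x24 0x48 0x90 0x27 0x4E 0x9C 0x3F 0x7E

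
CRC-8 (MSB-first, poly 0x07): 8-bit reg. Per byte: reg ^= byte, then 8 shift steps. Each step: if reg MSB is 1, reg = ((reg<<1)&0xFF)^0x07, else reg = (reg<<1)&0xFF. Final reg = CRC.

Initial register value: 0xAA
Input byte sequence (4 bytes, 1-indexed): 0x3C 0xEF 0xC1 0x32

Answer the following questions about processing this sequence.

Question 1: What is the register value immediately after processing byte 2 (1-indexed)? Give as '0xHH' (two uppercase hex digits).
After byte 1 (0x3C): reg=0xEB
After byte 2 (0xEF): reg=0x1C

Answer: 0x1C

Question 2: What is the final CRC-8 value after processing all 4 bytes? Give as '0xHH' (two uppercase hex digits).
After byte 1 (0x3C): reg=0xEB
After byte 2 (0xEF): reg=0x1C
After byte 3 (0xC1): reg=0x1D
After byte 4 (0x32): reg=0xCD

Answer: 0xCD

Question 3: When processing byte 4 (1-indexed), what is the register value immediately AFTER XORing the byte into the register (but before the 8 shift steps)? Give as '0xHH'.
Answer: 0x2F

Derivation:
Register before byte 4: 0x1D
Byte 4: 0x32
0x1D XOR 0x32 = 0x2F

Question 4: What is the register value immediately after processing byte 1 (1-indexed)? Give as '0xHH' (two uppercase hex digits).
Answer: 0xEB

Derivation:
After byte 1 (0x3C): reg=0xEB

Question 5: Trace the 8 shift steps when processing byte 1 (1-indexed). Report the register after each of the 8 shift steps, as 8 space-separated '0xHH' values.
Answer: 0x2B 0x56 0xAC 0x5F 0xBE 0x7B 0xF6 0xEB

Derivation:
Register before byte 1: 0xAA
After XOR with byte 0x3C: 0x96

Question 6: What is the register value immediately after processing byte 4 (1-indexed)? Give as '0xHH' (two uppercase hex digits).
After byte 1 (0x3C): reg=0xEB
After byte 2 (0xEF): reg=0x1C
After byte 3 (0xC1): reg=0x1D
After byte 4 (0x32): reg=0xCD

Answer: 0xCD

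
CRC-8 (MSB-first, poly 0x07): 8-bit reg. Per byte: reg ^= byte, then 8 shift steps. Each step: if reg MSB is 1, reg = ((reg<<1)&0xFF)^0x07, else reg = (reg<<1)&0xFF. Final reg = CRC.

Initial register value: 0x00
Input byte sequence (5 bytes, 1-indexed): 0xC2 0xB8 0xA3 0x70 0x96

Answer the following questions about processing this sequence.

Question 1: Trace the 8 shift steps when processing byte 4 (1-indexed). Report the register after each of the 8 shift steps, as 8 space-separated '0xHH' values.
After byte 1 (0xC2): reg=0x40
After byte 2 (0xB8): reg=0xE6
After byte 3 (0xA3): reg=0xDC
Register before byte 4: 0xDC
After XOR with byte 0x70: 0xAC

Answer: 0x5F 0xBE 0x7B 0xF6 0xEB 0xD1 0xA5 0x4D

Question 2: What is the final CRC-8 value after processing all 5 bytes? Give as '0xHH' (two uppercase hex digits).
Answer: 0x0F

Derivation:
After byte 1 (0xC2): reg=0x40
After byte 2 (0xB8): reg=0xE6
After byte 3 (0xA3): reg=0xDC
After byte 4 (0x70): reg=0x4D
After byte 5 (0x96): reg=0x0F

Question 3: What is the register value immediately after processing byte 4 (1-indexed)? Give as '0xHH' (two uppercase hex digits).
Answer: 0x4D

Derivation:
After byte 1 (0xC2): reg=0x40
After byte 2 (0xB8): reg=0xE6
After byte 3 (0xA3): reg=0xDC
After byte 4 (0x70): reg=0x4D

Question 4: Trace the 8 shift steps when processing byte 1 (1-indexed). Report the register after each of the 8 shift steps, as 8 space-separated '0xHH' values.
Answer: 0x83 0x01 0x02 0x04 0x08 0x10 0x20 0x40

Derivation:
Register before byte 1: 0x00
After XOR with byte 0xC2: 0xC2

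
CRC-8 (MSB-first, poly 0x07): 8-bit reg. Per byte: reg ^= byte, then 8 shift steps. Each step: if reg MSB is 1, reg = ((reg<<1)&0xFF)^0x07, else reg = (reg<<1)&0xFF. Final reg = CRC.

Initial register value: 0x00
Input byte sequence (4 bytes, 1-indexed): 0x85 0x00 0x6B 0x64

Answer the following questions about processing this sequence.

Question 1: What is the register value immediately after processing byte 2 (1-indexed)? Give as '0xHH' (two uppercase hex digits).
Answer: 0xF7

Derivation:
After byte 1 (0x85): reg=0x92
After byte 2 (0x00): reg=0xF7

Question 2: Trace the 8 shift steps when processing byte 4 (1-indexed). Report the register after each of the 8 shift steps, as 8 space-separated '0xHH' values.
After byte 1 (0x85): reg=0x92
After byte 2 (0x00): reg=0xF7
After byte 3 (0x6B): reg=0xDD
Register before byte 4: 0xDD
After XOR with byte 0x64: 0xB9

Answer: 0x75 0xEA 0xD3 0xA1 0x45 0x8A 0x13 0x26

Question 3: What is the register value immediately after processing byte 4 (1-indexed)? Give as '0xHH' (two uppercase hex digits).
After byte 1 (0x85): reg=0x92
After byte 2 (0x00): reg=0xF7
After byte 3 (0x6B): reg=0xDD
After byte 4 (0x64): reg=0x26

Answer: 0x26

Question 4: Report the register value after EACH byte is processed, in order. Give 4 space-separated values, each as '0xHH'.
0x92 0xF7 0xDD 0x26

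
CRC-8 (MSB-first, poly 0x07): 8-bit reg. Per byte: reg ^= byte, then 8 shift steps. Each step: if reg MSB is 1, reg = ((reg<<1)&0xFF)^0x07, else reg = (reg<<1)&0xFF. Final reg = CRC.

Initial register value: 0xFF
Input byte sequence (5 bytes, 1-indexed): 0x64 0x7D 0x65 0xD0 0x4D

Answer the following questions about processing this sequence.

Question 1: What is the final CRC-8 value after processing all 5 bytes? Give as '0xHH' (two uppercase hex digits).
After byte 1 (0x64): reg=0xC8
After byte 2 (0x7D): reg=0x02
After byte 3 (0x65): reg=0x32
After byte 4 (0xD0): reg=0xA0
After byte 5 (0x4D): reg=0x8D

Answer: 0x8D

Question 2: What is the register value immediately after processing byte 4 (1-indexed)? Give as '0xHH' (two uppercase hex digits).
Answer: 0xA0

Derivation:
After byte 1 (0x64): reg=0xC8
After byte 2 (0x7D): reg=0x02
After byte 3 (0x65): reg=0x32
After byte 4 (0xD0): reg=0xA0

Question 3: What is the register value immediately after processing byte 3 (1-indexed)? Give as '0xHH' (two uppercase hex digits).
After byte 1 (0x64): reg=0xC8
After byte 2 (0x7D): reg=0x02
After byte 3 (0x65): reg=0x32

Answer: 0x32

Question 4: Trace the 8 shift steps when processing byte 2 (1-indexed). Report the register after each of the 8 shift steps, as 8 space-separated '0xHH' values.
After byte 1 (0x64): reg=0xC8
Register before byte 2: 0xC8
After XOR with byte 0x7D: 0xB5

Answer: 0x6D 0xDA 0xB3 0x61 0xC2 0x83 0x01 0x02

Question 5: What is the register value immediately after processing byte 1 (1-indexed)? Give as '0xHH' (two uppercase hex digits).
After byte 1 (0x64): reg=0xC8

Answer: 0xC8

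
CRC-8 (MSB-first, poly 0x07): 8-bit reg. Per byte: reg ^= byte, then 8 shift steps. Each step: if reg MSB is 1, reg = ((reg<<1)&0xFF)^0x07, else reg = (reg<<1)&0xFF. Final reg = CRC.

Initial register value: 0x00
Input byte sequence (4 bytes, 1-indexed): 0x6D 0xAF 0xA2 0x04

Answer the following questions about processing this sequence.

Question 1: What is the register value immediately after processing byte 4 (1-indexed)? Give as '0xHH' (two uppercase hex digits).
Answer: 0x8A

Derivation:
After byte 1 (0x6D): reg=0x04
After byte 2 (0xAF): reg=0x58
After byte 3 (0xA2): reg=0xE8
After byte 4 (0x04): reg=0x8A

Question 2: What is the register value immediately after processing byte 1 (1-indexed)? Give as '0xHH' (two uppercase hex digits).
After byte 1 (0x6D): reg=0x04

Answer: 0x04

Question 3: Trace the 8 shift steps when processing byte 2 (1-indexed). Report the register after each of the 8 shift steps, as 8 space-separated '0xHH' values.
After byte 1 (0x6D): reg=0x04
Register before byte 2: 0x04
After XOR with byte 0xAF: 0xAB

Answer: 0x51 0xA2 0x43 0x86 0x0B 0x16 0x2C 0x58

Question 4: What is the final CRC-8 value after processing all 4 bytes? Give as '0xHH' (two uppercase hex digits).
After byte 1 (0x6D): reg=0x04
After byte 2 (0xAF): reg=0x58
After byte 3 (0xA2): reg=0xE8
After byte 4 (0x04): reg=0x8A

Answer: 0x8A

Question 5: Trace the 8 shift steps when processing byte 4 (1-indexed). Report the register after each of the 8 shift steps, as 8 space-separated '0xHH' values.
Answer: 0xDF 0xB9 0x75 0xEA 0xD3 0xA1 0x45 0x8A

Derivation:
After byte 1 (0x6D): reg=0x04
After byte 2 (0xAF): reg=0x58
After byte 3 (0xA2): reg=0xE8
Register before byte 4: 0xE8
After XOR with byte 0x04: 0xEC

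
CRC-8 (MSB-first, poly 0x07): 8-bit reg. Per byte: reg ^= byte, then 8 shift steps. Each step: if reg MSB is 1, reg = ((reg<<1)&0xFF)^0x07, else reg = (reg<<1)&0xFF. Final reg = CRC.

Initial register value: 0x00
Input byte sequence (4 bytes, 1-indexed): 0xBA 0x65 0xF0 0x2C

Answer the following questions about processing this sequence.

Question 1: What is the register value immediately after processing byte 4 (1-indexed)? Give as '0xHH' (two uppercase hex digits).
After byte 1 (0xBA): reg=0x2F
After byte 2 (0x65): reg=0xF1
After byte 3 (0xF0): reg=0x07
After byte 4 (0x2C): reg=0xD1

Answer: 0xD1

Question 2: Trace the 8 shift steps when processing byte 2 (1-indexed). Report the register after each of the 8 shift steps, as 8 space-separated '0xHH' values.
After byte 1 (0xBA): reg=0x2F
Register before byte 2: 0x2F
After XOR with byte 0x65: 0x4A

Answer: 0x94 0x2F 0x5E 0xBC 0x7F 0xFE 0xFB 0xF1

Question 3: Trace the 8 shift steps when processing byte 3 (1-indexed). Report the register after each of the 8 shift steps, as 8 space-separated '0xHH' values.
Answer: 0x02 0x04 0x08 0x10 0x20 0x40 0x80 0x07

Derivation:
After byte 1 (0xBA): reg=0x2F
After byte 2 (0x65): reg=0xF1
Register before byte 3: 0xF1
After XOR with byte 0xF0: 0x01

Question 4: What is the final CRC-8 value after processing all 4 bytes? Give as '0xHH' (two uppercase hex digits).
Answer: 0xD1

Derivation:
After byte 1 (0xBA): reg=0x2F
After byte 2 (0x65): reg=0xF1
After byte 3 (0xF0): reg=0x07
After byte 4 (0x2C): reg=0xD1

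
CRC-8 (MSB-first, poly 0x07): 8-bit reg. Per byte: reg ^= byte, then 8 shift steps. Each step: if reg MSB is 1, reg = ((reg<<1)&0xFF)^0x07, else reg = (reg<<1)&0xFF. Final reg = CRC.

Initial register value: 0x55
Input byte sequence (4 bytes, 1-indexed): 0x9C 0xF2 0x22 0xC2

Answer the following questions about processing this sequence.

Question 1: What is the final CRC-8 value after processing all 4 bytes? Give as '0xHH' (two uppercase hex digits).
After byte 1 (0x9C): reg=0x71
After byte 2 (0xF2): reg=0x80
After byte 3 (0x22): reg=0x67
After byte 4 (0xC2): reg=0x72

Answer: 0x72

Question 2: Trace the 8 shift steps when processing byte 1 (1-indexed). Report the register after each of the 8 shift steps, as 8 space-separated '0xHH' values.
Answer: 0x95 0x2D 0x5A 0xB4 0x6F 0xDE 0xBB 0x71

Derivation:
Register before byte 1: 0x55
After XOR with byte 0x9C: 0xC9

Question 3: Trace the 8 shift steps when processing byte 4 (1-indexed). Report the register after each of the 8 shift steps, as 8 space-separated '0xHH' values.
After byte 1 (0x9C): reg=0x71
After byte 2 (0xF2): reg=0x80
After byte 3 (0x22): reg=0x67
Register before byte 4: 0x67
After XOR with byte 0xC2: 0xA5

Answer: 0x4D 0x9A 0x33 0x66 0xCC 0x9F 0x39 0x72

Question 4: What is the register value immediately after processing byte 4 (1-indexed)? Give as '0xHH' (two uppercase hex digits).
Answer: 0x72

Derivation:
After byte 1 (0x9C): reg=0x71
After byte 2 (0xF2): reg=0x80
After byte 3 (0x22): reg=0x67
After byte 4 (0xC2): reg=0x72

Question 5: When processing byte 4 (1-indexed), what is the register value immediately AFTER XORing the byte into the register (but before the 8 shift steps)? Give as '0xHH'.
Answer: 0xA5

Derivation:
Register before byte 4: 0x67
Byte 4: 0xC2
0x67 XOR 0xC2 = 0xA5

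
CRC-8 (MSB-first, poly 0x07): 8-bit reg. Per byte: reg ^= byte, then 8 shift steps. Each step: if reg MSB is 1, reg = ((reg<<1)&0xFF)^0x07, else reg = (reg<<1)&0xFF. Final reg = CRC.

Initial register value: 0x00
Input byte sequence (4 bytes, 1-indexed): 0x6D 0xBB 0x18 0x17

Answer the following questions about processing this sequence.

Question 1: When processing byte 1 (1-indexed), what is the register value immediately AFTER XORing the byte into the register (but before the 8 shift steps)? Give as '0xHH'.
Answer: 0x6D

Derivation:
Register before byte 1: 0x00
Byte 1: 0x6D
0x00 XOR 0x6D = 0x6D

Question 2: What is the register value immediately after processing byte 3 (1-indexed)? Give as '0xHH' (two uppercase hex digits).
After byte 1 (0x6D): reg=0x04
After byte 2 (0xBB): reg=0x34
After byte 3 (0x18): reg=0xC4

Answer: 0xC4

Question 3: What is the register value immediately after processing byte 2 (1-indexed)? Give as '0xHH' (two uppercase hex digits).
Answer: 0x34

Derivation:
After byte 1 (0x6D): reg=0x04
After byte 2 (0xBB): reg=0x34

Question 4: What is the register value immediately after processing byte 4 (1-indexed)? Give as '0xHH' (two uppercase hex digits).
Answer: 0x37

Derivation:
After byte 1 (0x6D): reg=0x04
After byte 2 (0xBB): reg=0x34
After byte 3 (0x18): reg=0xC4
After byte 4 (0x17): reg=0x37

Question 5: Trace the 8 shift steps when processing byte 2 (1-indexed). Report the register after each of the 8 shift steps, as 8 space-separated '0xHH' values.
Answer: 0x79 0xF2 0xE3 0xC1 0x85 0x0D 0x1A 0x34

Derivation:
After byte 1 (0x6D): reg=0x04
Register before byte 2: 0x04
After XOR with byte 0xBB: 0xBF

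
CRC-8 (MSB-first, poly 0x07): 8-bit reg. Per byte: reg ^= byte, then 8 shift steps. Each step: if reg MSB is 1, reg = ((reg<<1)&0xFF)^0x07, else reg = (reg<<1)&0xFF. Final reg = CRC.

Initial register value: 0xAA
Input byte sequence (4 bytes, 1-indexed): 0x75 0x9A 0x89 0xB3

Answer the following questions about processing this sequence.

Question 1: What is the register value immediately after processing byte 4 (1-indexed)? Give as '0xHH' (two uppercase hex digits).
Answer: 0x2A

Derivation:
After byte 1 (0x75): reg=0x13
After byte 2 (0x9A): reg=0xB6
After byte 3 (0x89): reg=0xBD
After byte 4 (0xB3): reg=0x2A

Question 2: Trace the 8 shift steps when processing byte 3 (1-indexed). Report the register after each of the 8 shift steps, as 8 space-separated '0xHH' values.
Answer: 0x7E 0xFC 0xFF 0xF9 0xF5 0xED 0xDD 0xBD

Derivation:
After byte 1 (0x75): reg=0x13
After byte 2 (0x9A): reg=0xB6
Register before byte 3: 0xB6
After XOR with byte 0x89: 0x3F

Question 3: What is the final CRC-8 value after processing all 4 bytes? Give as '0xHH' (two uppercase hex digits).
After byte 1 (0x75): reg=0x13
After byte 2 (0x9A): reg=0xB6
After byte 3 (0x89): reg=0xBD
After byte 4 (0xB3): reg=0x2A

Answer: 0x2A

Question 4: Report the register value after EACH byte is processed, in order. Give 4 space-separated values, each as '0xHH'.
0x13 0xB6 0xBD 0x2A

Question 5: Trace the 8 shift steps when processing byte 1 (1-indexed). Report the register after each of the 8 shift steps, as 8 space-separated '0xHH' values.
Register before byte 1: 0xAA
After XOR with byte 0x75: 0xDF

Answer: 0xB9 0x75 0xEA 0xD3 0xA1 0x45 0x8A 0x13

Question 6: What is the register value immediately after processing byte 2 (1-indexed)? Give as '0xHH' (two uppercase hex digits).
After byte 1 (0x75): reg=0x13
After byte 2 (0x9A): reg=0xB6

Answer: 0xB6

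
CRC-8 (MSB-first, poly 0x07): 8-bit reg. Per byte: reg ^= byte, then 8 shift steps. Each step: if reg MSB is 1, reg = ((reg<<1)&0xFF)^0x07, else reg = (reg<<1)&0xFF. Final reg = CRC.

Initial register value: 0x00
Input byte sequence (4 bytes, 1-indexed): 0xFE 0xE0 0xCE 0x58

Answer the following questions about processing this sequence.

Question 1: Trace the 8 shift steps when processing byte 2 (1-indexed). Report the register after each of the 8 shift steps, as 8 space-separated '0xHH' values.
After byte 1 (0xFE): reg=0xF4
Register before byte 2: 0xF4
After XOR with byte 0xE0: 0x14

Answer: 0x28 0x50 0xA0 0x47 0x8E 0x1B 0x36 0x6C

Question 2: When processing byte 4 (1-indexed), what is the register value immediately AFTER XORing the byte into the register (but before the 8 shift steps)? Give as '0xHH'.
Answer: 0x3F

Derivation:
Register before byte 4: 0x67
Byte 4: 0x58
0x67 XOR 0x58 = 0x3F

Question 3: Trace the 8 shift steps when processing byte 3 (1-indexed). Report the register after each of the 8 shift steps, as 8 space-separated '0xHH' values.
After byte 1 (0xFE): reg=0xF4
After byte 2 (0xE0): reg=0x6C
Register before byte 3: 0x6C
After XOR with byte 0xCE: 0xA2

Answer: 0x43 0x86 0x0B 0x16 0x2C 0x58 0xB0 0x67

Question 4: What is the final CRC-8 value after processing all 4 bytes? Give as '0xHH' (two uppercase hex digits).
Answer: 0xBD

Derivation:
After byte 1 (0xFE): reg=0xF4
After byte 2 (0xE0): reg=0x6C
After byte 3 (0xCE): reg=0x67
After byte 4 (0x58): reg=0xBD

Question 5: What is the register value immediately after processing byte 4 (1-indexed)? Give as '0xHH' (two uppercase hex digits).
Answer: 0xBD

Derivation:
After byte 1 (0xFE): reg=0xF4
After byte 2 (0xE0): reg=0x6C
After byte 3 (0xCE): reg=0x67
After byte 4 (0x58): reg=0xBD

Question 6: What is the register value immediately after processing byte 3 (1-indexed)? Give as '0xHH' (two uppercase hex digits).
After byte 1 (0xFE): reg=0xF4
After byte 2 (0xE0): reg=0x6C
After byte 3 (0xCE): reg=0x67

Answer: 0x67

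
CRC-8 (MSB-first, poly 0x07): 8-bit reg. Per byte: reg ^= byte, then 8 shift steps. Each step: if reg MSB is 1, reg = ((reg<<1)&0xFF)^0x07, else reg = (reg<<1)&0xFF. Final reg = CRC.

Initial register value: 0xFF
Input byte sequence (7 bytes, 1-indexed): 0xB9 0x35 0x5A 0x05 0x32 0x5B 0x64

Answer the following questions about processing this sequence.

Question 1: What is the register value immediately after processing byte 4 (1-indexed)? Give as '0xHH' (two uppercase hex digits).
After byte 1 (0xB9): reg=0xD5
After byte 2 (0x35): reg=0xAE
After byte 3 (0x5A): reg=0xC2
After byte 4 (0x05): reg=0x5B

Answer: 0x5B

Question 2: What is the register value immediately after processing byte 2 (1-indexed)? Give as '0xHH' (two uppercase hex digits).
After byte 1 (0xB9): reg=0xD5
After byte 2 (0x35): reg=0xAE

Answer: 0xAE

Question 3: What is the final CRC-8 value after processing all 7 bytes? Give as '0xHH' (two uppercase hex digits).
After byte 1 (0xB9): reg=0xD5
After byte 2 (0x35): reg=0xAE
After byte 3 (0x5A): reg=0xC2
After byte 4 (0x05): reg=0x5B
After byte 5 (0x32): reg=0x18
After byte 6 (0x5B): reg=0xCE
After byte 7 (0x64): reg=0x5F

Answer: 0x5F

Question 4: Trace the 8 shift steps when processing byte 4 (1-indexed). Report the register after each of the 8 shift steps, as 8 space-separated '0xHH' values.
Answer: 0x89 0x15 0x2A 0x54 0xA8 0x57 0xAE 0x5B

Derivation:
After byte 1 (0xB9): reg=0xD5
After byte 2 (0x35): reg=0xAE
After byte 3 (0x5A): reg=0xC2
Register before byte 4: 0xC2
After XOR with byte 0x05: 0xC7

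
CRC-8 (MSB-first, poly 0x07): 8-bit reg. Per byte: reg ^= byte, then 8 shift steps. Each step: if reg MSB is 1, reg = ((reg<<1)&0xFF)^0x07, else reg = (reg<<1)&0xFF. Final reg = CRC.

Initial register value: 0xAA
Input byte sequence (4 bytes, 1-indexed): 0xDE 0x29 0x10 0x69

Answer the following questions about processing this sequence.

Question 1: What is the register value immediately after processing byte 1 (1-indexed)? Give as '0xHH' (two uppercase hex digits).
After byte 1 (0xDE): reg=0x4B

Answer: 0x4B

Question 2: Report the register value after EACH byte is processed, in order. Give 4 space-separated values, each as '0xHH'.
0x4B 0x29 0xAF 0x5C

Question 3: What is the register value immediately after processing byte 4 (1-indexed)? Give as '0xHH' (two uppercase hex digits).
Answer: 0x5C

Derivation:
After byte 1 (0xDE): reg=0x4B
After byte 2 (0x29): reg=0x29
After byte 3 (0x10): reg=0xAF
After byte 4 (0x69): reg=0x5C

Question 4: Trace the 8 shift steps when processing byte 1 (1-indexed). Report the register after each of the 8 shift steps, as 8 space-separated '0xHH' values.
Answer: 0xE8 0xD7 0xA9 0x55 0xAA 0x53 0xA6 0x4B

Derivation:
Register before byte 1: 0xAA
After XOR with byte 0xDE: 0x74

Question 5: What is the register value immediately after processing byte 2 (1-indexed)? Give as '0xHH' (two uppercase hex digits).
Answer: 0x29

Derivation:
After byte 1 (0xDE): reg=0x4B
After byte 2 (0x29): reg=0x29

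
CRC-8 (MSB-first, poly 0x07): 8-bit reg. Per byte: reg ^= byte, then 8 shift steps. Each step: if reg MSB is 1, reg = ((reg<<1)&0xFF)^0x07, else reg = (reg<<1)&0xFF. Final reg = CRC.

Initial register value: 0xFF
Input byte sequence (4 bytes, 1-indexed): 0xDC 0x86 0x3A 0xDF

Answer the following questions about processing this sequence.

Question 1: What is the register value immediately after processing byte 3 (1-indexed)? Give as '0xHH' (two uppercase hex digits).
Answer: 0x90

Derivation:
After byte 1 (0xDC): reg=0xE9
After byte 2 (0x86): reg=0x0A
After byte 3 (0x3A): reg=0x90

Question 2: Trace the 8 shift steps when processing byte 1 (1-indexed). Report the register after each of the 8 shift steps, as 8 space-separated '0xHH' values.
Answer: 0x46 0x8C 0x1F 0x3E 0x7C 0xF8 0xF7 0xE9

Derivation:
Register before byte 1: 0xFF
After XOR with byte 0xDC: 0x23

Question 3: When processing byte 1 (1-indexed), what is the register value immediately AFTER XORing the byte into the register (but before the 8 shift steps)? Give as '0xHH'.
Answer: 0x23

Derivation:
Register before byte 1: 0xFF
Byte 1: 0xDC
0xFF XOR 0xDC = 0x23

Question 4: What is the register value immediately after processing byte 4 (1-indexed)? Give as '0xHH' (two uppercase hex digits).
Answer: 0xEA

Derivation:
After byte 1 (0xDC): reg=0xE9
After byte 2 (0x86): reg=0x0A
After byte 3 (0x3A): reg=0x90
After byte 4 (0xDF): reg=0xEA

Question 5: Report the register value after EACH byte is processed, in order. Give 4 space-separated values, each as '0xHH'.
0xE9 0x0A 0x90 0xEA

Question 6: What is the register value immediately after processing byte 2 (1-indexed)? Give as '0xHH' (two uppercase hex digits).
Answer: 0x0A

Derivation:
After byte 1 (0xDC): reg=0xE9
After byte 2 (0x86): reg=0x0A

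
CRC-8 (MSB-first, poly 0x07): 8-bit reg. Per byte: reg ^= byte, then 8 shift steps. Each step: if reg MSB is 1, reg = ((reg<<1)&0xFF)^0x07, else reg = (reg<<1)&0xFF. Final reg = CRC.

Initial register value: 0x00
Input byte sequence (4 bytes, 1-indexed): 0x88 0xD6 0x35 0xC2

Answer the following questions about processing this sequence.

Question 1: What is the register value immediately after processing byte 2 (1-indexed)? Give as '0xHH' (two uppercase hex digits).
Answer: 0x32

Derivation:
After byte 1 (0x88): reg=0xB1
After byte 2 (0xD6): reg=0x32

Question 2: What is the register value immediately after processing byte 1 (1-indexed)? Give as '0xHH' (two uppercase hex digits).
Answer: 0xB1

Derivation:
After byte 1 (0x88): reg=0xB1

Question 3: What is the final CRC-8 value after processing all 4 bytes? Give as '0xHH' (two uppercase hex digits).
Answer: 0x2B

Derivation:
After byte 1 (0x88): reg=0xB1
After byte 2 (0xD6): reg=0x32
After byte 3 (0x35): reg=0x15
After byte 4 (0xC2): reg=0x2B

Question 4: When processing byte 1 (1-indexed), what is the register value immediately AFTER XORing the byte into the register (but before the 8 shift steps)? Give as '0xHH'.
Answer: 0x88

Derivation:
Register before byte 1: 0x00
Byte 1: 0x88
0x00 XOR 0x88 = 0x88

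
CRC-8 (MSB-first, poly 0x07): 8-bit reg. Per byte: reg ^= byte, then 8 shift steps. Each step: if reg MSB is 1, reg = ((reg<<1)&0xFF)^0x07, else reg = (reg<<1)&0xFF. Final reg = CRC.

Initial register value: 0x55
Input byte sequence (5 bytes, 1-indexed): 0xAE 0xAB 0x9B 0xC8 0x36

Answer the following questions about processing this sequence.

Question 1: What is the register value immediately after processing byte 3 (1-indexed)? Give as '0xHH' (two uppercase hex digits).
Answer: 0xC7

Derivation:
After byte 1 (0xAE): reg=0xEF
After byte 2 (0xAB): reg=0xDB
After byte 3 (0x9B): reg=0xC7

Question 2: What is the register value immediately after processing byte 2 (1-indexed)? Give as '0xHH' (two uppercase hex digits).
Answer: 0xDB

Derivation:
After byte 1 (0xAE): reg=0xEF
After byte 2 (0xAB): reg=0xDB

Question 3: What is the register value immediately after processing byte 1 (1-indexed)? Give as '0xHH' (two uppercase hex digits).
After byte 1 (0xAE): reg=0xEF

Answer: 0xEF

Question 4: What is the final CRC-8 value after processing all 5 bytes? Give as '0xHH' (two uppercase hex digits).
Answer: 0x41

Derivation:
After byte 1 (0xAE): reg=0xEF
After byte 2 (0xAB): reg=0xDB
After byte 3 (0x9B): reg=0xC7
After byte 4 (0xC8): reg=0x2D
After byte 5 (0x36): reg=0x41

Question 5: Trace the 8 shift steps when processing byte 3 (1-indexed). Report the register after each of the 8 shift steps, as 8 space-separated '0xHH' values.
Answer: 0x80 0x07 0x0E 0x1C 0x38 0x70 0xE0 0xC7

Derivation:
After byte 1 (0xAE): reg=0xEF
After byte 2 (0xAB): reg=0xDB
Register before byte 3: 0xDB
After XOR with byte 0x9B: 0x40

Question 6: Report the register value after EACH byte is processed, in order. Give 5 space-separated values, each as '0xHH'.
0xEF 0xDB 0xC7 0x2D 0x41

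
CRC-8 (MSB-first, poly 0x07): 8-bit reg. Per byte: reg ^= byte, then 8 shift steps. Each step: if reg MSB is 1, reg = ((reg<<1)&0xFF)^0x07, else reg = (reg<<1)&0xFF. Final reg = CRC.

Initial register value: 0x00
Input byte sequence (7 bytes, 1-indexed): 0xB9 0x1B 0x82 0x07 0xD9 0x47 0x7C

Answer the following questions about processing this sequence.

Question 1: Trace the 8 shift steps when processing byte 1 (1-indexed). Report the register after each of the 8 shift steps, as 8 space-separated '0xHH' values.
Answer: 0x75 0xEA 0xD3 0xA1 0x45 0x8A 0x13 0x26

Derivation:
Register before byte 1: 0x00
After XOR with byte 0xB9: 0xB9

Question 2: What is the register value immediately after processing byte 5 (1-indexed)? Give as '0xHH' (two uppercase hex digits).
Answer: 0xE0

Derivation:
After byte 1 (0xB9): reg=0x26
After byte 2 (0x1B): reg=0xB3
After byte 3 (0x82): reg=0x97
After byte 4 (0x07): reg=0xF9
After byte 5 (0xD9): reg=0xE0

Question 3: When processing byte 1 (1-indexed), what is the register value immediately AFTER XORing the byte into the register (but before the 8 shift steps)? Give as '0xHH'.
Answer: 0xB9

Derivation:
Register before byte 1: 0x00
Byte 1: 0xB9
0x00 XOR 0xB9 = 0xB9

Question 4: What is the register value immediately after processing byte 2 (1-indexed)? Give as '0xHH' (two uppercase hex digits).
Answer: 0xB3

Derivation:
After byte 1 (0xB9): reg=0x26
After byte 2 (0x1B): reg=0xB3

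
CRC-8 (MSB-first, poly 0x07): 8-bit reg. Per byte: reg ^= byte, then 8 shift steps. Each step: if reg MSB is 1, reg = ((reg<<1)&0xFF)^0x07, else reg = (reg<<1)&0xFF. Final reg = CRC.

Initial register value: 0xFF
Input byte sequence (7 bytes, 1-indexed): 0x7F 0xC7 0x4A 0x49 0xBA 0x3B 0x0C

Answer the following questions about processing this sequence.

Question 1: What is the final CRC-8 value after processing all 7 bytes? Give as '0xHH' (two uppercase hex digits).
Answer: 0xC0

Derivation:
After byte 1 (0x7F): reg=0x89
After byte 2 (0xC7): reg=0xED
After byte 3 (0x4A): reg=0x7C
After byte 4 (0x49): reg=0x8B
After byte 5 (0xBA): reg=0x97
After byte 6 (0x3B): reg=0x4D
After byte 7 (0x0C): reg=0xC0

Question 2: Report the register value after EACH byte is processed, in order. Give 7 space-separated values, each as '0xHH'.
0x89 0xED 0x7C 0x8B 0x97 0x4D 0xC0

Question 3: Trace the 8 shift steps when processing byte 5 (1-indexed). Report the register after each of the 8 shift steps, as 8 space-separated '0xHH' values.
Answer: 0x62 0xC4 0x8F 0x19 0x32 0x64 0xC8 0x97

Derivation:
After byte 1 (0x7F): reg=0x89
After byte 2 (0xC7): reg=0xED
After byte 3 (0x4A): reg=0x7C
After byte 4 (0x49): reg=0x8B
Register before byte 5: 0x8B
After XOR with byte 0xBA: 0x31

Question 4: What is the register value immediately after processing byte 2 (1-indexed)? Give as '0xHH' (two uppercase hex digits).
After byte 1 (0x7F): reg=0x89
After byte 2 (0xC7): reg=0xED

Answer: 0xED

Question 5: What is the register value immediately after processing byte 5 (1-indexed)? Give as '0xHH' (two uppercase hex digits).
Answer: 0x97

Derivation:
After byte 1 (0x7F): reg=0x89
After byte 2 (0xC7): reg=0xED
After byte 3 (0x4A): reg=0x7C
After byte 4 (0x49): reg=0x8B
After byte 5 (0xBA): reg=0x97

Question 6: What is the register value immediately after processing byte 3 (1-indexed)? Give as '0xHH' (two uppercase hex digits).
After byte 1 (0x7F): reg=0x89
After byte 2 (0xC7): reg=0xED
After byte 3 (0x4A): reg=0x7C

Answer: 0x7C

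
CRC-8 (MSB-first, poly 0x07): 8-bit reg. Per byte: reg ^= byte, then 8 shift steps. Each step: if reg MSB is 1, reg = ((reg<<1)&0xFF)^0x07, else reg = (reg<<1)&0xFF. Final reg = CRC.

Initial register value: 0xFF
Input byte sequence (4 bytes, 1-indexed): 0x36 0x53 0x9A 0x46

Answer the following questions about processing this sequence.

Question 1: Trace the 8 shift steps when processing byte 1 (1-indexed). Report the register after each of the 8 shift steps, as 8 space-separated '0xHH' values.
Answer: 0x95 0x2D 0x5A 0xB4 0x6F 0xDE 0xBB 0x71

Derivation:
Register before byte 1: 0xFF
After XOR with byte 0x36: 0xC9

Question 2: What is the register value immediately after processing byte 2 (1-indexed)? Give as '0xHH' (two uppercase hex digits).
Answer: 0xEE

Derivation:
After byte 1 (0x36): reg=0x71
After byte 2 (0x53): reg=0xEE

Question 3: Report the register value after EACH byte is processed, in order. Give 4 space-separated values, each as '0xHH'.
0x71 0xEE 0x4B 0x23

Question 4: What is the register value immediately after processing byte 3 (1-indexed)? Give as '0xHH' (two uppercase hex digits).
Answer: 0x4B

Derivation:
After byte 1 (0x36): reg=0x71
After byte 2 (0x53): reg=0xEE
After byte 3 (0x9A): reg=0x4B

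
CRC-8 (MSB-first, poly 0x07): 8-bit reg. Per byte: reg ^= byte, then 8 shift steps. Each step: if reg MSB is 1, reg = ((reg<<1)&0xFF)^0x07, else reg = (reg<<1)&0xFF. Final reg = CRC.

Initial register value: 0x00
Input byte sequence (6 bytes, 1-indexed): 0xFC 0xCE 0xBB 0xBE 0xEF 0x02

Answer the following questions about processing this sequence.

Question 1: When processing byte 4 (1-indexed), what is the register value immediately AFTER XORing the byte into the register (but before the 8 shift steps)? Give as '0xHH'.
Register before byte 4: 0x85
Byte 4: 0xBE
0x85 XOR 0xBE = 0x3B

Answer: 0x3B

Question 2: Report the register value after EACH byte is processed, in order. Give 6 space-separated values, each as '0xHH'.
0xFA 0x8C 0x85 0xA1 0xED 0x83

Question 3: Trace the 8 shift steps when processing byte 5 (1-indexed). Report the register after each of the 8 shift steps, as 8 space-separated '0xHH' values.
After byte 1 (0xFC): reg=0xFA
After byte 2 (0xCE): reg=0x8C
After byte 3 (0xBB): reg=0x85
After byte 4 (0xBE): reg=0xA1
Register before byte 5: 0xA1
After XOR with byte 0xEF: 0x4E

Answer: 0x9C 0x3F 0x7E 0xFC 0xFF 0xF9 0xF5 0xED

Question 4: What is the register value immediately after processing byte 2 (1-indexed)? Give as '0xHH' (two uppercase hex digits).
After byte 1 (0xFC): reg=0xFA
After byte 2 (0xCE): reg=0x8C

Answer: 0x8C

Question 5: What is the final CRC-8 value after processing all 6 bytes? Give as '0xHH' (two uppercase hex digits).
After byte 1 (0xFC): reg=0xFA
After byte 2 (0xCE): reg=0x8C
After byte 3 (0xBB): reg=0x85
After byte 4 (0xBE): reg=0xA1
After byte 5 (0xEF): reg=0xED
After byte 6 (0x02): reg=0x83

Answer: 0x83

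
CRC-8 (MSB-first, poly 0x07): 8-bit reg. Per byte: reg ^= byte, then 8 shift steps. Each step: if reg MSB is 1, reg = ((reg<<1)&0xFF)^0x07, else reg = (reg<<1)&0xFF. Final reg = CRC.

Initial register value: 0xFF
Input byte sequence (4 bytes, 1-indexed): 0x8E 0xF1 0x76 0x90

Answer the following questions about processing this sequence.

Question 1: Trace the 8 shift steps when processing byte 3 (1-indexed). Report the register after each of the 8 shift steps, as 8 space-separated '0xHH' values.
After byte 1 (0x8E): reg=0x50
After byte 2 (0xF1): reg=0x6E
Register before byte 3: 0x6E
After XOR with byte 0x76: 0x18

Answer: 0x30 0x60 0xC0 0x87 0x09 0x12 0x24 0x48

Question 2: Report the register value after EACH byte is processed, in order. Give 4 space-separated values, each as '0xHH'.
0x50 0x6E 0x48 0x06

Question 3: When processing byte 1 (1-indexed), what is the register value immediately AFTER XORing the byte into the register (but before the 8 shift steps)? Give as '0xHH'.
Answer: 0x71

Derivation:
Register before byte 1: 0xFF
Byte 1: 0x8E
0xFF XOR 0x8E = 0x71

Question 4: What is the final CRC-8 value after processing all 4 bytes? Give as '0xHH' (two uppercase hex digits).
After byte 1 (0x8E): reg=0x50
After byte 2 (0xF1): reg=0x6E
After byte 3 (0x76): reg=0x48
After byte 4 (0x90): reg=0x06

Answer: 0x06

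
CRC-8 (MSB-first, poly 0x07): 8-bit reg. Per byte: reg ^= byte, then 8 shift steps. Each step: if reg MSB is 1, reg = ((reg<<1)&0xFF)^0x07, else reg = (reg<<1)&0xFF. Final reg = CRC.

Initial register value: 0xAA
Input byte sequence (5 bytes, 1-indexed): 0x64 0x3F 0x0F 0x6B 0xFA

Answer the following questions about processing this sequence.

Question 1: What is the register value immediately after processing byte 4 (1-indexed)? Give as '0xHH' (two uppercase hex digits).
Answer: 0x1D

Derivation:
After byte 1 (0x64): reg=0x64
After byte 2 (0x3F): reg=0x86
After byte 3 (0x0F): reg=0xB6
After byte 4 (0x6B): reg=0x1D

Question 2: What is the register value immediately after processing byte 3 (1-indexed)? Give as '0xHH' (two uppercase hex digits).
After byte 1 (0x64): reg=0x64
After byte 2 (0x3F): reg=0x86
After byte 3 (0x0F): reg=0xB6

Answer: 0xB6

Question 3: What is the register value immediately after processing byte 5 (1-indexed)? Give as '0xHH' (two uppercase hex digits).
Answer: 0xBB

Derivation:
After byte 1 (0x64): reg=0x64
After byte 2 (0x3F): reg=0x86
After byte 3 (0x0F): reg=0xB6
After byte 4 (0x6B): reg=0x1D
After byte 5 (0xFA): reg=0xBB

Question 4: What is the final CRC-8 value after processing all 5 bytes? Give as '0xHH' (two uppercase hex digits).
Answer: 0xBB

Derivation:
After byte 1 (0x64): reg=0x64
After byte 2 (0x3F): reg=0x86
After byte 3 (0x0F): reg=0xB6
After byte 4 (0x6B): reg=0x1D
After byte 5 (0xFA): reg=0xBB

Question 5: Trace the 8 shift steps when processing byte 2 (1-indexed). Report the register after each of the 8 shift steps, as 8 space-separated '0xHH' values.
After byte 1 (0x64): reg=0x64
Register before byte 2: 0x64
After XOR with byte 0x3F: 0x5B

Answer: 0xB6 0x6B 0xD6 0xAB 0x51 0xA2 0x43 0x86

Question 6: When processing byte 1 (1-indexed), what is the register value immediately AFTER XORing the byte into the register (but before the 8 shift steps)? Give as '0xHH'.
Answer: 0xCE

Derivation:
Register before byte 1: 0xAA
Byte 1: 0x64
0xAA XOR 0x64 = 0xCE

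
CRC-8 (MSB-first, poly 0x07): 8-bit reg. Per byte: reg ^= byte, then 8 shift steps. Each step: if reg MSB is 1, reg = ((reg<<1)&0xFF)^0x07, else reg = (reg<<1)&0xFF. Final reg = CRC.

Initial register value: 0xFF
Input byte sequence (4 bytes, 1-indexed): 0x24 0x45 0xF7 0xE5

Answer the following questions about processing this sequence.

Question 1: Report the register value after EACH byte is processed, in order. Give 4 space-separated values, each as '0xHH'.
0x0F 0xF1 0x12 0xCB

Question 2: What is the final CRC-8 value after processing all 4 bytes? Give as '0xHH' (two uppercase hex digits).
Answer: 0xCB

Derivation:
After byte 1 (0x24): reg=0x0F
After byte 2 (0x45): reg=0xF1
After byte 3 (0xF7): reg=0x12
After byte 4 (0xE5): reg=0xCB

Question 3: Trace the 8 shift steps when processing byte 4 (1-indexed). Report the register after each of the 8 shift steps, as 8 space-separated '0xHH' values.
Answer: 0xE9 0xD5 0xAD 0x5D 0xBA 0x73 0xE6 0xCB

Derivation:
After byte 1 (0x24): reg=0x0F
After byte 2 (0x45): reg=0xF1
After byte 3 (0xF7): reg=0x12
Register before byte 4: 0x12
After XOR with byte 0xE5: 0xF7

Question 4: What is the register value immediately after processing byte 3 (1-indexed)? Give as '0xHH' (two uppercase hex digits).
After byte 1 (0x24): reg=0x0F
After byte 2 (0x45): reg=0xF1
After byte 3 (0xF7): reg=0x12

Answer: 0x12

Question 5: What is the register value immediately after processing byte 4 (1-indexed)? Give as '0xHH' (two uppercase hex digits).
After byte 1 (0x24): reg=0x0F
After byte 2 (0x45): reg=0xF1
After byte 3 (0xF7): reg=0x12
After byte 4 (0xE5): reg=0xCB

Answer: 0xCB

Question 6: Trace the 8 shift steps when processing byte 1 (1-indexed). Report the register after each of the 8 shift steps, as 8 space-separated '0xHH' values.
Register before byte 1: 0xFF
After XOR with byte 0x24: 0xDB

Answer: 0xB1 0x65 0xCA 0x93 0x21 0x42 0x84 0x0F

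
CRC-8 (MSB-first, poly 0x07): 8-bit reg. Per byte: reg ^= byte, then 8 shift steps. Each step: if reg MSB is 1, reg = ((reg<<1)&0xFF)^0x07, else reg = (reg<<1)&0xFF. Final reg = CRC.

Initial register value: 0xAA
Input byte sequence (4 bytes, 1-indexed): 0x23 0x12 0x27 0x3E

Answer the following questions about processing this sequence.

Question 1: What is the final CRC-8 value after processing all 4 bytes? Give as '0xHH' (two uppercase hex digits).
Answer: 0x9C

Derivation:
After byte 1 (0x23): reg=0xB6
After byte 2 (0x12): reg=0x75
After byte 3 (0x27): reg=0xB9
After byte 4 (0x3E): reg=0x9C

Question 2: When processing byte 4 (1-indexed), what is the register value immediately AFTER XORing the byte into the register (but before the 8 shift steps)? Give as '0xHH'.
Register before byte 4: 0xB9
Byte 4: 0x3E
0xB9 XOR 0x3E = 0x87

Answer: 0x87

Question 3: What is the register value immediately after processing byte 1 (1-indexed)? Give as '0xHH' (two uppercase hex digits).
After byte 1 (0x23): reg=0xB6

Answer: 0xB6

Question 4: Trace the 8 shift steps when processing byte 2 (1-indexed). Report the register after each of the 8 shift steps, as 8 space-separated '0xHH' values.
After byte 1 (0x23): reg=0xB6
Register before byte 2: 0xB6
After XOR with byte 0x12: 0xA4

Answer: 0x4F 0x9E 0x3B 0x76 0xEC 0xDF 0xB9 0x75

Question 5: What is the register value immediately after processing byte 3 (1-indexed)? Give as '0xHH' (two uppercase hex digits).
After byte 1 (0x23): reg=0xB6
After byte 2 (0x12): reg=0x75
After byte 3 (0x27): reg=0xB9

Answer: 0xB9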